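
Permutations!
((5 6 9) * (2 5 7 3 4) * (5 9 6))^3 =((2 9 7 3 4))^3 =(2 3 9 4 7)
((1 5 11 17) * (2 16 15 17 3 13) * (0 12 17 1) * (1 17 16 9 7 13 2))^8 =((0 12 16 15 17)(1 5 11 3 2 9 7 13))^8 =(0 15 12 17 16)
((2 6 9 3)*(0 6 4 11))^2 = (0 9 2 11 6 3 4)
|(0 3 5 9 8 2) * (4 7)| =6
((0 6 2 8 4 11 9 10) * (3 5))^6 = ((0 6 2 8 4 11 9 10)(3 5))^6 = (0 9 4 2)(6 10 11 8)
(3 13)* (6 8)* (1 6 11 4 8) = [0, 6, 2, 13, 8, 5, 1, 7, 11, 9, 10, 4, 12, 3] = (1 6)(3 13)(4 8 11)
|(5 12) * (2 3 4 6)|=4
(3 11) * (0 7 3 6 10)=[7, 1, 2, 11, 4, 5, 10, 3, 8, 9, 0, 6]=(0 7 3 11 6 10)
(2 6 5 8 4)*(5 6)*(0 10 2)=(0 10 2 5 8 4)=[10, 1, 5, 3, 0, 8, 6, 7, 4, 9, 2]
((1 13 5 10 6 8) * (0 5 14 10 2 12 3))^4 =(0 3 12 2 5)(1 6 14)(8 10 13)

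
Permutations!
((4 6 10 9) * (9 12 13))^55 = (4 6 10 12 13 9)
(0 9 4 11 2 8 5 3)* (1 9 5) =(0 5 3)(1 9 4 11 2 8) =[5, 9, 8, 0, 11, 3, 6, 7, 1, 4, 10, 2]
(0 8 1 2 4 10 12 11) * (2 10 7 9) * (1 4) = (0 8 4 7 9 2 1 10 12 11) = [8, 10, 1, 3, 7, 5, 6, 9, 4, 2, 12, 0, 11]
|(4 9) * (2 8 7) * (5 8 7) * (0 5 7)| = 10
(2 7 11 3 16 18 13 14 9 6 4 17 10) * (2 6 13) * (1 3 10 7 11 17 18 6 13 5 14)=(1 3 16 6 4 18 2 11 10 13)(5 14 9)(7 17)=[0, 3, 11, 16, 18, 14, 4, 17, 8, 5, 13, 10, 12, 1, 9, 15, 6, 7, 2]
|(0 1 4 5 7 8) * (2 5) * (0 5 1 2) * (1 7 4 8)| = 7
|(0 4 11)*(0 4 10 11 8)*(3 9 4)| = |(0 10 11 3 9 4 8)| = 7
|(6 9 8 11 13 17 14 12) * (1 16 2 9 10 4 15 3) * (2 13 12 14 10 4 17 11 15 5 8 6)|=|(1 16 13 11 12 2 9 6 4 5 8 15 3)(10 17)|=26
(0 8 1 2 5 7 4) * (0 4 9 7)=[8, 2, 5, 3, 4, 0, 6, 9, 1, 7]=(0 8 1 2 5)(7 9)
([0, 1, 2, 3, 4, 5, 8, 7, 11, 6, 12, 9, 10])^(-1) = [0, 1, 2, 3, 4, 5, 9, 7, 6, 11, 12, 8, 10]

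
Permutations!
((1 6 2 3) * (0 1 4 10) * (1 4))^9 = (10)(1 6 2 3)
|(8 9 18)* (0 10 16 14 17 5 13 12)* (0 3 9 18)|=|(0 10 16 14 17 5 13 12 3 9)(8 18)|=10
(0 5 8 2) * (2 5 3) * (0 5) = (0 3 2 5 8) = [3, 1, 5, 2, 4, 8, 6, 7, 0]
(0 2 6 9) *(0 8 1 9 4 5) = (0 2 6 4 5)(1 9 8) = [2, 9, 6, 3, 5, 0, 4, 7, 1, 8]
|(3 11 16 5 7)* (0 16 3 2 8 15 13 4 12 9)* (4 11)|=|(0 16 5 7 2 8 15 13 11 3 4 12 9)|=13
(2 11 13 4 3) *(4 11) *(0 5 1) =(0 5 1)(2 4 3)(11 13) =[5, 0, 4, 2, 3, 1, 6, 7, 8, 9, 10, 13, 12, 11]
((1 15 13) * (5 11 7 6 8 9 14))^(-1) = ((1 15 13)(5 11 7 6 8 9 14))^(-1) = (1 13 15)(5 14 9 8 6 7 11)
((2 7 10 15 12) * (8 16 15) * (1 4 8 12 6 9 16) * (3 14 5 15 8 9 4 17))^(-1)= ((1 17 3 14 5 15 6 4 9 16 8)(2 7 10 12))^(-1)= (1 8 16 9 4 6 15 5 14 3 17)(2 12 10 7)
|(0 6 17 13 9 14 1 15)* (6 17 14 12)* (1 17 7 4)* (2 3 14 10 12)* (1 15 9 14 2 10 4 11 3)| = |(0 7 11 3 2 1 9 10 12 6 4 15)(13 14 17)| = 12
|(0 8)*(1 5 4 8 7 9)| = |(0 7 9 1 5 4 8)| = 7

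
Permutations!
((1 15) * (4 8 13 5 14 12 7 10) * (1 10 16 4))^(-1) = (1 10 15)(4 16 7 12 14 5 13 8)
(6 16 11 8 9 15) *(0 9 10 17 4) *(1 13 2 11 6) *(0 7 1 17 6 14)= (0 9 15 17 4 7 1 13 2 11 8 10 6 16 14)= [9, 13, 11, 3, 7, 5, 16, 1, 10, 15, 6, 8, 12, 2, 0, 17, 14, 4]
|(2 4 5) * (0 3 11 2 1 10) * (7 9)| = |(0 3 11 2 4 5 1 10)(7 9)| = 8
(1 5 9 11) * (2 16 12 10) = (1 5 9 11)(2 16 12 10) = [0, 5, 16, 3, 4, 9, 6, 7, 8, 11, 2, 1, 10, 13, 14, 15, 12]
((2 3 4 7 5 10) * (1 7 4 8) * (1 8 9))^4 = ((1 7 5 10 2 3 9))^4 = (1 2 7 3 5 9 10)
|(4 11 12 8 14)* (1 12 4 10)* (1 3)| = |(1 12 8 14 10 3)(4 11)| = 6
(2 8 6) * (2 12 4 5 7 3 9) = [0, 1, 8, 9, 5, 7, 12, 3, 6, 2, 10, 11, 4] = (2 8 6 12 4 5 7 3 9)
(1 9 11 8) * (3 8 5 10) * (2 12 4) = (1 9 11 5 10 3 8)(2 12 4) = [0, 9, 12, 8, 2, 10, 6, 7, 1, 11, 3, 5, 4]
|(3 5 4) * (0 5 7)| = 5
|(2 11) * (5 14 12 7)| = 4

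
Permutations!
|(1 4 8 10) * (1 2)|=|(1 4 8 10 2)|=5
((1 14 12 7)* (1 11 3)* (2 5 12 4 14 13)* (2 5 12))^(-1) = ((1 13 5 2 12 7 11 3)(4 14))^(-1) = (1 3 11 7 12 2 5 13)(4 14)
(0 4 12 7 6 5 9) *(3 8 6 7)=(0 4 12 3 8 6 5 9)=[4, 1, 2, 8, 12, 9, 5, 7, 6, 0, 10, 11, 3]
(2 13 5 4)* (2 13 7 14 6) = (2 7 14 6)(4 13 5) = [0, 1, 7, 3, 13, 4, 2, 14, 8, 9, 10, 11, 12, 5, 6]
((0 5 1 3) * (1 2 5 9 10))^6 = (0 9 10 1 3)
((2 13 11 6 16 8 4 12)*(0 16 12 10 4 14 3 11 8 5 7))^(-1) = ((0 16 5 7)(2 13 8 14 3 11 6 12)(4 10))^(-1) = (0 7 5 16)(2 12 6 11 3 14 8 13)(4 10)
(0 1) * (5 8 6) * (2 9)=(0 1)(2 9)(5 8 6)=[1, 0, 9, 3, 4, 8, 5, 7, 6, 2]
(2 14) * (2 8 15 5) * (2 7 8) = (2 14)(5 7 8 15) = [0, 1, 14, 3, 4, 7, 6, 8, 15, 9, 10, 11, 12, 13, 2, 5]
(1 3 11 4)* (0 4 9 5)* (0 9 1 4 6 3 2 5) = (0 6 3 11 1 2 5 9) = [6, 2, 5, 11, 4, 9, 3, 7, 8, 0, 10, 1]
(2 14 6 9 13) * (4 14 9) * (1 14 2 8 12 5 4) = (1 14 6)(2 9 13 8 12 5 4) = [0, 14, 9, 3, 2, 4, 1, 7, 12, 13, 10, 11, 5, 8, 6]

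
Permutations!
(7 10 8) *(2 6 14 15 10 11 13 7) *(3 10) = (2 6 14 15 3 10 8)(7 11 13) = [0, 1, 6, 10, 4, 5, 14, 11, 2, 9, 8, 13, 12, 7, 15, 3]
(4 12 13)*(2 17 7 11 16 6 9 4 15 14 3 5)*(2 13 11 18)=(2 17 7 18)(3 5 13 15 14)(4 12 11 16 6 9)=[0, 1, 17, 5, 12, 13, 9, 18, 8, 4, 10, 16, 11, 15, 3, 14, 6, 7, 2]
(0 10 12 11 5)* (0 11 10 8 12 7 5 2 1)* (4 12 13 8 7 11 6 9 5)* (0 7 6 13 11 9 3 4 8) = [6, 7, 1, 4, 12, 13, 3, 8, 11, 5, 9, 2, 10, 0] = (0 6 3 4 12 10 9 5 13)(1 7 8 11 2)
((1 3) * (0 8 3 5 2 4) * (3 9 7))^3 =(0 7 5)(1 4 9)(2 8 3)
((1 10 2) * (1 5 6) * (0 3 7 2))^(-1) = ((0 3 7 2 5 6 1 10))^(-1) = (0 10 1 6 5 2 7 3)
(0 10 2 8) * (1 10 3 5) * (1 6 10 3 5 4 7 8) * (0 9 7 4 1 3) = [5, 0, 3, 1, 4, 6, 10, 8, 9, 7, 2] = (0 5 6 10 2 3 1)(7 8 9)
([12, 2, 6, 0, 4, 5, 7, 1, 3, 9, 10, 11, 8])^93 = (0 12 8 3)(1 2 6 7)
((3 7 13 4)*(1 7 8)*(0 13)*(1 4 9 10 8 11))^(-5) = (0 4)(1 10)(3 13)(7 8)(9 11)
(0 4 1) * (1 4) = (4)(0 1) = [1, 0, 2, 3, 4]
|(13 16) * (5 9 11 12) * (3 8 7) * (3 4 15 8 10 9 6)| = 28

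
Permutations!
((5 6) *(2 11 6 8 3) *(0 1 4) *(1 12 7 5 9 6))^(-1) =((0 12 7 5 8 3 2 11 1 4)(6 9))^(-1) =(0 4 1 11 2 3 8 5 7 12)(6 9)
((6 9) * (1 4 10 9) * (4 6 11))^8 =(11)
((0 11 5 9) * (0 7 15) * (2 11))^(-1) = ((0 2 11 5 9 7 15))^(-1) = (0 15 7 9 5 11 2)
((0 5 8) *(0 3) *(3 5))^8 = ((0 3)(5 8))^8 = (8)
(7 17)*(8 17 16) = [0, 1, 2, 3, 4, 5, 6, 16, 17, 9, 10, 11, 12, 13, 14, 15, 8, 7] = (7 16 8 17)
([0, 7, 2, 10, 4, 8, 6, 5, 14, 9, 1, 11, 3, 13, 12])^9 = [0, 7, 2, 10, 4, 8, 6, 5, 14, 9, 1, 11, 3, 13, 12]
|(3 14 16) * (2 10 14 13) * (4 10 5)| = |(2 5 4 10 14 16 3 13)| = 8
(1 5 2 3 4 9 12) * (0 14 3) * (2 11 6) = (0 14 3 4 9 12 1 5 11 6 2) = [14, 5, 0, 4, 9, 11, 2, 7, 8, 12, 10, 6, 1, 13, 3]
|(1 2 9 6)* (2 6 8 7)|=|(1 6)(2 9 8 7)|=4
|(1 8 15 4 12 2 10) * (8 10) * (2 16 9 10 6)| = 10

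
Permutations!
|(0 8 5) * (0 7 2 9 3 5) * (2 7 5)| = |(0 8)(2 9 3)| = 6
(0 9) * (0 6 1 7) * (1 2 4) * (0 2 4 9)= [0, 7, 9, 3, 1, 5, 4, 2, 8, 6]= (1 7 2 9 6 4)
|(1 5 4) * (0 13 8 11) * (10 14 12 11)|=21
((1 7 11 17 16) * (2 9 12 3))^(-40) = (17)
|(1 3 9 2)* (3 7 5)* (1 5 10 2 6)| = |(1 7 10 2 5 3 9 6)| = 8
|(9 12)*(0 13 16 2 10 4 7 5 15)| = 18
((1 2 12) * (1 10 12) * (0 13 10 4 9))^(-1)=(0 9 4 12 10 13)(1 2)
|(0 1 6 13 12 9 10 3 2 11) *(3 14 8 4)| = 13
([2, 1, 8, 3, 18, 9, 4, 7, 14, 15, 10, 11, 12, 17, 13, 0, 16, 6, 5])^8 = (0 18 13)(2 5 17)(4 14 15)(6 8 9)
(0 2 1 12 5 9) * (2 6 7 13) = (0 6 7 13 2 1 12 5 9) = [6, 12, 1, 3, 4, 9, 7, 13, 8, 0, 10, 11, 5, 2]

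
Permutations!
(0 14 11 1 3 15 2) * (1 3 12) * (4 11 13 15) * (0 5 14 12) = (0 12 1)(2 5 14 13 15)(3 4 11) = [12, 0, 5, 4, 11, 14, 6, 7, 8, 9, 10, 3, 1, 15, 13, 2]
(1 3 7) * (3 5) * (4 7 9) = (1 5 3 9 4 7) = [0, 5, 2, 9, 7, 3, 6, 1, 8, 4]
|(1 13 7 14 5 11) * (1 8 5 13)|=3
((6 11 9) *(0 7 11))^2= ((0 7 11 9 6))^2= (0 11 6 7 9)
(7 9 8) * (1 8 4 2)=(1 8 7 9 4 2)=[0, 8, 1, 3, 2, 5, 6, 9, 7, 4]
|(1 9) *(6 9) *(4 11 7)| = |(1 6 9)(4 11 7)| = 3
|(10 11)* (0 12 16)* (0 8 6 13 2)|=|(0 12 16 8 6 13 2)(10 11)|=14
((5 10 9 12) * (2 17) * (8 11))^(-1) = (2 17)(5 12 9 10)(8 11)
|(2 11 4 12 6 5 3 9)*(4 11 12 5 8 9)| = 15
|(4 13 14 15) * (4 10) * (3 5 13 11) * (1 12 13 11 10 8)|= 6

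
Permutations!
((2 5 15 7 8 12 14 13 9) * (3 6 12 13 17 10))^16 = (2 15 8 9 5 7 13)(3 17 12)(6 10 14)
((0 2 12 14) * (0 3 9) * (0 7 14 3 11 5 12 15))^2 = ((0 2 15)(3 9 7 14 11 5 12))^2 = (0 15 2)(3 7 11 12 9 14 5)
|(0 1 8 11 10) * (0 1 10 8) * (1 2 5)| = 10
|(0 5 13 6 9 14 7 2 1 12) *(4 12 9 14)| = 11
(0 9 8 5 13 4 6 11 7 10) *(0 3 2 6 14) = (0 9 8 5 13 4 14)(2 6 11 7 10 3) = [9, 1, 6, 2, 14, 13, 11, 10, 5, 8, 3, 7, 12, 4, 0]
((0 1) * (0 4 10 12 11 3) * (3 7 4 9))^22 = ((0 1 9 3)(4 10 12 11 7))^22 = (0 9)(1 3)(4 12 7 10 11)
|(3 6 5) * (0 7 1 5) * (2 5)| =7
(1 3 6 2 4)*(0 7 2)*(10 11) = (0 7 2 4 1 3 6)(10 11) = [7, 3, 4, 6, 1, 5, 0, 2, 8, 9, 11, 10]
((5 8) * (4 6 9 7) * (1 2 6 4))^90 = ((1 2 6 9 7)(5 8))^90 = (9)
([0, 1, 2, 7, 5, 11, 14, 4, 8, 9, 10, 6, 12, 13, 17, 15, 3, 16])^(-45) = (17)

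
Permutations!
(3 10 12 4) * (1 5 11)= (1 5 11)(3 10 12 4)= [0, 5, 2, 10, 3, 11, 6, 7, 8, 9, 12, 1, 4]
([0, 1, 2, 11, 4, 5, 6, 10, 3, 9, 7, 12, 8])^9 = [0, 1, 2, 11, 4, 5, 6, 10, 3, 9, 7, 12, 8]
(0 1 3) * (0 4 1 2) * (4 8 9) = [2, 3, 0, 8, 1, 5, 6, 7, 9, 4] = (0 2)(1 3 8 9 4)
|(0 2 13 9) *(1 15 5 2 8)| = 8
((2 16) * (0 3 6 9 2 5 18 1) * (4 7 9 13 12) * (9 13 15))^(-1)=((0 3 6 15 9 2 16 5 18 1)(4 7 13 12))^(-1)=(0 1 18 5 16 2 9 15 6 3)(4 12 13 7)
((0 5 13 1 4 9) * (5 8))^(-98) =((0 8 5 13 1 4 9))^(-98) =(13)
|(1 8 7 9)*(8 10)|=|(1 10 8 7 9)|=5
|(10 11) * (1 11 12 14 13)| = |(1 11 10 12 14 13)| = 6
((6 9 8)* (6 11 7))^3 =((6 9 8 11 7))^3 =(6 11 9 7 8)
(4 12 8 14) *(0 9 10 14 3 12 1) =[9, 0, 2, 12, 1, 5, 6, 7, 3, 10, 14, 11, 8, 13, 4] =(0 9 10 14 4 1)(3 12 8)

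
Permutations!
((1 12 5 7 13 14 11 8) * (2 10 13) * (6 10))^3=(1 7 10 11 12 2 13 8 5 6 14)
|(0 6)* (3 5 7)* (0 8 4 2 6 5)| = 4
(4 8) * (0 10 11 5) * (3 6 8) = (0 10 11 5)(3 6 8 4) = [10, 1, 2, 6, 3, 0, 8, 7, 4, 9, 11, 5]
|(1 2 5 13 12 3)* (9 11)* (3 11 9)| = 7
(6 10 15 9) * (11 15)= [0, 1, 2, 3, 4, 5, 10, 7, 8, 6, 11, 15, 12, 13, 14, 9]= (6 10 11 15 9)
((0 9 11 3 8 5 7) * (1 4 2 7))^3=((0 9 11 3 8 5 1 4 2 7))^3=(0 3 1 7 11 5 2 9 8 4)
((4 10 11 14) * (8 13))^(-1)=(4 14 11 10)(8 13)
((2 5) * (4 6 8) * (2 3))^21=(8)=((2 5 3)(4 6 8))^21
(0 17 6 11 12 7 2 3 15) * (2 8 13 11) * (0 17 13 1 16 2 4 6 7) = (0 13 11 12)(1 16 2 3 15 17 7 8)(4 6) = [13, 16, 3, 15, 6, 5, 4, 8, 1, 9, 10, 12, 0, 11, 14, 17, 2, 7]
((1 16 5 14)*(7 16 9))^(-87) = (1 16)(5 9)(7 14) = ((1 9 7 16 5 14))^(-87)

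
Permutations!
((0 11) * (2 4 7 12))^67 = (0 11)(2 12 7 4)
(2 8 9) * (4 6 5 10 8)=(2 4 6 5 10 8 9)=[0, 1, 4, 3, 6, 10, 5, 7, 9, 2, 8]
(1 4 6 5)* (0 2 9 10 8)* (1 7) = (0 2 9 10 8)(1 4 6 5 7) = [2, 4, 9, 3, 6, 7, 5, 1, 0, 10, 8]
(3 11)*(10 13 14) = (3 11)(10 13 14) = [0, 1, 2, 11, 4, 5, 6, 7, 8, 9, 13, 3, 12, 14, 10]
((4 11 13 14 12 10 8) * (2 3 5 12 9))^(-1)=((2 3 5 12 10 8 4 11 13 14 9))^(-1)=(2 9 14 13 11 4 8 10 12 5 3)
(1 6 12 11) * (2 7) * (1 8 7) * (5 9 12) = (1 6 5 9 12 11 8 7 2) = [0, 6, 1, 3, 4, 9, 5, 2, 7, 12, 10, 8, 11]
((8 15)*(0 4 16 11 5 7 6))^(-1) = ((0 4 16 11 5 7 6)(8 15))^(-1) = (0 6 7 5 11 16 4)(8 15)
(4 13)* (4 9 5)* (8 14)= (4 13 9 5)(8 14)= [0, 1, 2, 3, 13, 4, 6, 7, 14, 5, 10, 11, 12, 9, 8]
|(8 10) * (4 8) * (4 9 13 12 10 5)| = |(4 8 5)(9 13 12 10)| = 12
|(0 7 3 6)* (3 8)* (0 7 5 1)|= |(0 5 1)(3 6 7 8)|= 12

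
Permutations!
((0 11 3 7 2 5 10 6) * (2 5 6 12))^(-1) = ((0 11 3 7 5 10 12 2 6))^(-1) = (0 6 2 12 10 5 7 3 11)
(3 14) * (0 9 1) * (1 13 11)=(0 9 13 11 1)(3 14)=[9, 0, 2, 14, 4, 5, 6, 7, 8, 13, 10, 1, 12, 11, 3]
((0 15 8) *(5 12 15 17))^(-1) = ((0 17 5 12 15 8))^(-1) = (0 8 15 12 5 17)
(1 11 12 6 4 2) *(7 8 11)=(1 7 8 11 12 6 4 2)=[0, 7, 1, 3, 2, 5, 4, 8, 11, 9, 10, 12, 6]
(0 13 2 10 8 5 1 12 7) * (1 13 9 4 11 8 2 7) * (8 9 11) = (0 11 9 4 8 5 13 7)(1 12)(2 10) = [11, 12, 10, 3, 8, 13, 6, 0, 5, 4, 2, 9, 1, 7]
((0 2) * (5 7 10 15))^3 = (0 2)(5 15 10 7)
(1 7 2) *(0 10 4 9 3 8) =(0 10 4 9 3 8)(1 7 2) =[10, 7, 1, 8, 9, 5, 6, 2, 0, 3, 4]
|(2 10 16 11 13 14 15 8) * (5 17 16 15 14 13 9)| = |(2 10 15 8)(5 17 16 11 9)| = 20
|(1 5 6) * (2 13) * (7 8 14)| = |(1 5 6)(2 13)(7 8 14)| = 6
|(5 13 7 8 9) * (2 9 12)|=|(2 9 5 13 7 8 12)|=7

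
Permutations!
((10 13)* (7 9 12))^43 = ((7 9 12)(10 13))^43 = (7 9 12)(10 13)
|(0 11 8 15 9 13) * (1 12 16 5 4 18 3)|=42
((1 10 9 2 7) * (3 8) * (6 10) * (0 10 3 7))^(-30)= ((0 10 9 2)(1 6 3 8 7))^(-30)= (0 9)(2 10)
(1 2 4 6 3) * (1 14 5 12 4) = (1 2)(3 14 5 12 4 6) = [0, 2, 1, 14, 6, 12, 3, 7, 8, 9, 10, 11, 4, 13, 5]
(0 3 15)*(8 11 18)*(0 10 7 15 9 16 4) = (0 3 9 16 4)(7 15 10)(8 11 18) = [3, 1, 2, 9, 0, 5, 6, 15, 11, 16, 7, 18, 12, 13, 14, 10, 4, 17, 8]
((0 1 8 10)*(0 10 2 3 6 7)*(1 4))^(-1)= ((10)(0 4 1 8 2 3 6 7))^(-1)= (10)(0 7 6 3 2 8 1 4)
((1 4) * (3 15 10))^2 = ((1 4)(3 15 10))^2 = (3 10 15)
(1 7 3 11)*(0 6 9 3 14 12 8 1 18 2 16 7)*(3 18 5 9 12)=(0 6 12 8 1)(2 16 7 14 3 11 5 9 18)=[6, 0, 16, 11, 4, 9, 12, 14, 1, 18, 10, 5, 8, 13, 3, 15, 7, 17, 2]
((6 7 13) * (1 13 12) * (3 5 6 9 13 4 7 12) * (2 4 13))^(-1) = (1 12 6 5 3 7 4 2 9 13)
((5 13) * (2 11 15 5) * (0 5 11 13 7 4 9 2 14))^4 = ((0 5 7 4 9 2 13 14)(11 15))^4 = (15)(0 9)(2 5)(4 14)(7 13)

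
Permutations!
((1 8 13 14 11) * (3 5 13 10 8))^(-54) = ((1 3 5 13 14 11)(8 10))^(-54) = (14)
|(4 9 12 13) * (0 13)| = |(0 13 4 9 12)| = 5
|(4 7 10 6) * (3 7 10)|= |(3 7)(4 10 6)|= 6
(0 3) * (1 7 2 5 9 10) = [3, 7, 5, 0, 4, 9, 6, 2, 8, 10, 1] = (0 3)(1 7 2 5 9 10)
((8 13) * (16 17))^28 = (17)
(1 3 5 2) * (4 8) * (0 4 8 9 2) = (0 4 9 2 1 3 5) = [4, 3, 1, 5, 9, 0, 6, 7, 8, 2]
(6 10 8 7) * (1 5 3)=[0, 5, 2, 1, 4, 3, 10, 6, 7, 9, 8]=(1 5 3)(6 10 8 7)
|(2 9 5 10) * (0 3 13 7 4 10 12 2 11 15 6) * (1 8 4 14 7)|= |(0 3 13 1 8 4 10 11 15 6)(2 9 5 12)(7 14)|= 20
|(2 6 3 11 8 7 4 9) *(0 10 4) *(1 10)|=|(0 1 10 4 9 2 6 3 11 8 7)|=11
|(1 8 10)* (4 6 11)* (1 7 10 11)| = 10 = |(1 8 11 4 6)(7 10)|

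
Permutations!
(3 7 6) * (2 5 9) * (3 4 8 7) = [0, 1, 5, 3, 8, 9, 4, 6, 7, 2] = (2 5 9)(4 8 7 6)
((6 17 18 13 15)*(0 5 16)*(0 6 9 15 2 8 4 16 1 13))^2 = (0 1 2 4 6 18 5 13 8 16 17)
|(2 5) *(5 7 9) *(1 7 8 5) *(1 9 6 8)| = 6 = |(9)(1 7 6 8 5 2)|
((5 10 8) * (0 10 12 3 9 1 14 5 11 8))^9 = ((0 10)(1 14 5 12 3 9)(8 11))^9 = (0 10)(1 12)(3 14)(5 9)(8 11)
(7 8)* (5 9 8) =(5 9 8 7) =[0, 1, 2, 3, 4, 9, 6, 5, 7, 8]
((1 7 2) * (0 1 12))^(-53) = ((0 1 7 2 12))^(-53) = (0 7 12 1 2)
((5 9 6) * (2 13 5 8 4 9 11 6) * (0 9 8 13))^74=(0 2 9)(5 6)(11 13)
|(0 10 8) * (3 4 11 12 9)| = |(0 10 8)(3 4 11 12 9)| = 15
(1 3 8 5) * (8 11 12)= (1 3 11 12 8 5)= [0, 3, 2, 11, 4, 1, 6, 7, 5, 9, 10, 12, 8]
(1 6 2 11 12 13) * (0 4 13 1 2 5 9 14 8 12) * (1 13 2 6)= (0 4 2 11)(5 9 14 8 12 13 6)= [4, 1, 11, 3, 2, 9, 5, 7, 12, 14, 10, 0, 13, 6, 8]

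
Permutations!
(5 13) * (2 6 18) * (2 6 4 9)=(2 4 9)(5 13)(6 18)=[0, 1, 4, 3, 9, 13, 18, 7, 8, 2, 10, 11, 12, 5, 14, 15, 16, 17, 6]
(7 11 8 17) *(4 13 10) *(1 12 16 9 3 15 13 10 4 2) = (1 12 16 9 3 15 13 4 10 2)(7 11 8 17) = [0, 12, 1, 15, 10, 5, 6, 11, 17, 3, 2, 8, 16, 4, 14, 13, 9, 7]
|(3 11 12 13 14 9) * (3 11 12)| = 6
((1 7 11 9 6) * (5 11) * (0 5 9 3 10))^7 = ((0 5 11 3 10)(1 7 9 6))^7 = (0 11 10 5 3)(1 6 9 7)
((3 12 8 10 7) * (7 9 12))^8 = ((3 7)(8 10 9 12))^8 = (12)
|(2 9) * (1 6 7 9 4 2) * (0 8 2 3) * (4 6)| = 9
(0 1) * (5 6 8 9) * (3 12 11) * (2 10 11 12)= (12)(0 1)(2 10 11 3)(5 6 8 9)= [1, 0, 10, 2, 4, 6, 8, 7, 9, 5, 11, 3, 12]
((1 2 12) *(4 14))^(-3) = (4 14)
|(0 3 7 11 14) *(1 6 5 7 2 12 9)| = 11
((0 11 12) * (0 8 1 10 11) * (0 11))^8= (0 12 1)(8 10 11)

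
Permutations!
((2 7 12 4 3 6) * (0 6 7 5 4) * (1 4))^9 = ((0 6 2 5 1 4 3 7 12))^9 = (12)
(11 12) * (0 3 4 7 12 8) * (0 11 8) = (0 3 4 7 12 8 11) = [3, 1, 2, 4, 7, 5, 6, 12, 11, 9, 10, 0, 8]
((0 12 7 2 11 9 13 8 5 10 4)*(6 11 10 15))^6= (5 8 13 9 11 6 15)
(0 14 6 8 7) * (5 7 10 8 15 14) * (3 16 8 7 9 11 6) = (0 5 9 11 6 15 14 3 16 8 10 7) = [5, 1, 2, 16, 4, 9, 15, 0, 10, 11, 7, 6, 12, 13, 3, 14, 8]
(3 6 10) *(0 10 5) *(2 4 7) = (0 10 3 6 5)(2 4 7) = [10, 1, 4, 6, 7, 0, 5, 2, 8, 9, 3]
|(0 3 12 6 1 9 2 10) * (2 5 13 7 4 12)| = 8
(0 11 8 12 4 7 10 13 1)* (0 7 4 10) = (0 11 8 12 10 13 1 7) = [11, 7, 2, 3, 4, 5, 6, 0, 12, 9, 13, 8, 10, 1]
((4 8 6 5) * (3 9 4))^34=(3 6 4)(5 8 9)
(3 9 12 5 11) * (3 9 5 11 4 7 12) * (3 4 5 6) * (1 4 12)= (1 4 7)(3 6)(9 12 11)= [0, 4, 2, 6, 7, 5, 3, 1, 8, 12, 10, 9, 11]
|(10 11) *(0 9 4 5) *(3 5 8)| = 6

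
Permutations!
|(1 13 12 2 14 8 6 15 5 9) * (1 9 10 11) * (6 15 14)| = 11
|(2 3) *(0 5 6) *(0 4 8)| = |(0 5 6 4 8)(2 3)| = 10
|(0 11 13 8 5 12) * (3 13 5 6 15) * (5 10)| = 5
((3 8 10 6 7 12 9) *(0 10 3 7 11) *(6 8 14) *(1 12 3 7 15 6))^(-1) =(0 11 6 15 9 12 1 14 3 7 8 10)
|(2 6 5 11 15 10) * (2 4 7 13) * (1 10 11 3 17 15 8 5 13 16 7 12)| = |(1 10 4 12)(2 6 13)(3 17 15 11 8 5)(7 16)| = 12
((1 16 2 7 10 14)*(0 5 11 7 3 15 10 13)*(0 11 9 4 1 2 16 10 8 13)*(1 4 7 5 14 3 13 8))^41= (16)(0 14 2 13 11 5 9 7)(1 10 3 15)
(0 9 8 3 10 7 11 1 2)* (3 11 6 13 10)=(0 9 8 11 1 2)(6 13 10 7)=[9, 2, 0, 3, 4, 5, 13, 6, 11, 8, 7, 1, 12, 10]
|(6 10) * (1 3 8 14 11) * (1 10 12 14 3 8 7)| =20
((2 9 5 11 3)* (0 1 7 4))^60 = (11)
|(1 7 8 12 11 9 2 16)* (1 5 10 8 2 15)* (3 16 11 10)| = 6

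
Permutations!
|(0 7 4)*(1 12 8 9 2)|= 15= |(0 7 4)(1 12 8 9 2)|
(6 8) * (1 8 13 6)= (1 8)(6 13)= [0, 8, 2, 3, 4, 5, 13, 7, 1, 9, 10, 11, 12, 6]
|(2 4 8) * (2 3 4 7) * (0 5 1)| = |(0 5 1)(2 7)(3 4 8)| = 6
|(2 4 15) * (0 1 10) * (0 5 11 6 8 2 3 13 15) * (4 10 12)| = |(0 1 12 4)(2 10 5 11 6 8)(3 13 15)| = 12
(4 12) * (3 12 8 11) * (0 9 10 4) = (0 9 10 4 8 11 3 12) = [9, 1, 2, 12, 8, 5, 6, 7, 11, 10, 4, 3, 0]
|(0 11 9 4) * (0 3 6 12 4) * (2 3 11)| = 8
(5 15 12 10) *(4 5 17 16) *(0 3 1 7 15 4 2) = (0 3 1 7 15 12 10 17 16 2)(4 5) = [3, 7, 0, 1, 5, 4, 6, 15, 8, 9, 17, 11, 10, 13, 14, 12, 2, 16]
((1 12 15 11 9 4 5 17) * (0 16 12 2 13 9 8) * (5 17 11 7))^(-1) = (0 8 11 5 7 15 12 16)(1 17 4 9 13 2)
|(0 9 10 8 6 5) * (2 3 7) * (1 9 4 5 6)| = |(0 4 5)(1 9 10 8)(2 3 7)| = 12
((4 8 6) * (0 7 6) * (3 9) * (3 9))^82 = (9)(0 6 8 7 4)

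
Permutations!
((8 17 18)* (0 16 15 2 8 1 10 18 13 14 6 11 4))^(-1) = (0 4 11 6 14 13 17 8 2 15 16)(1 18 10)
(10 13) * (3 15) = [0, 1, 2, 15, 4, 5, 6, 7, 8, 9, 13, 11, 12, 10, 14, 3] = (3 15)(10 13)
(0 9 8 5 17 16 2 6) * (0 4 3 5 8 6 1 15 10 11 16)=[9, 15, 1, 5, 3, 17, 4, 7, 8, 6, 11, 16, 12, 13, 14, 10, 2, 0]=(0 9 6 4 3 5 17)(1 15 10 11 16 2)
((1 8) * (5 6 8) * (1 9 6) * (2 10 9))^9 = ((1 5)(2 10 9 6 8))^9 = (1 5)(2 8 6 9 10)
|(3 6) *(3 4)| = |(3 6 4)| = 3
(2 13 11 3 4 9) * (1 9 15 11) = (1 9 2 13)(3 4 15 11) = [0, 9, 13, 4, 15, 5, 6, 7, 8, 2, 10, 3, 12, 1, 14, 11]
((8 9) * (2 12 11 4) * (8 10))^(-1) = ((2 12 11 4)(8 9 10))^(-1) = (2 4 11 12)(8 10 9)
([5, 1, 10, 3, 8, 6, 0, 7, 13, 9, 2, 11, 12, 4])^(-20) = [5, 1, 2, 3, 8, 6, 0, 7, 13, 9, 10, 11, 12, 4]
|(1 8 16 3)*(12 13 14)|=|(1 8 16 3)(12 13 14)|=12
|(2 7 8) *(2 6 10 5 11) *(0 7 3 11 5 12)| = 6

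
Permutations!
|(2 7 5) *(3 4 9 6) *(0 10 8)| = |(0 10 8)(2 7 5)(3 4 9 6)| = 12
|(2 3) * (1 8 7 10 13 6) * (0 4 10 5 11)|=10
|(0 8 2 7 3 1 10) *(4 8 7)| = 15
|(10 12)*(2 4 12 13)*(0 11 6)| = |(0 11 6)(2 4 12 10 13)| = 15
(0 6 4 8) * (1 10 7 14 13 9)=(0 6 4 8)(1 10 7 14 13 9)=[6, 10, 2, 3, 8, 5, 4, 14, 0, 1, 7, 11, 12, 9, 13]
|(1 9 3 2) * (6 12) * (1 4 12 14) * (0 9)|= |(0 9 3 2 4 12 6 14 1)|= 9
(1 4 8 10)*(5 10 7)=(1 4 8 7 5 10)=[0, 4, 2, 3, 8, 10, 6, 5, 7, 9, 1]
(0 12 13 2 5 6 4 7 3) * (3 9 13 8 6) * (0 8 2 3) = (0 12 2 5)(3 8 6 4 7 9 13) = [12, 1, 5, 8, 7, 0, 4, 9, 6, 13, 10, 11, 2, 3]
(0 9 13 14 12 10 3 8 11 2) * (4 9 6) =(0 6 4 9 13 14 12 10 3 8 11 2) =[6, 1, 0, 8, 9, 5, 4, 7, 11, 13, 3, 2, 10, 14, 12]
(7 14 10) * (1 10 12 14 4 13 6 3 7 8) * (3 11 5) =[0, 10, 2, 7, 13, 3, 11, 4, 1, 9, 8, 5, 14, 6, 12] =(1 10 8)(3 7 4 13 6 11 5)(12 14)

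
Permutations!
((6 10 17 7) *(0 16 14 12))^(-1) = (0 12 14 16)(6 7 17 10)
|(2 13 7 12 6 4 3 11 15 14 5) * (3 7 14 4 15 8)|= |(2 13 14 5)(3 11 8)(4 7 12 6 15)|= 60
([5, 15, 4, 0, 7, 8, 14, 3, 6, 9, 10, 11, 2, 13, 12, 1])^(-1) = [3, 15, 12, 7, 2, 0, 8, 4, 5, 9, 10, 11, 14, 13, 6, 1]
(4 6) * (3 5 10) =(3 5 10)(4 6) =[0, 1, 2, 5, 6, 10, 4, 7, 8, 9, 3]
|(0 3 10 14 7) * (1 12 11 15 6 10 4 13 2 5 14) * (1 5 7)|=|(0 3 4 13 2 7)(1 12 11 15 6 10 5 14)|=24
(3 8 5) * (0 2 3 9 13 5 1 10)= (0 2 3 8 1 10)(5 9 13)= [2, 10, 3, 8, 4, 9, 6, 7, 1, 13, 0, 11, 12, 5]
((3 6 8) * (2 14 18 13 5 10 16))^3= ((2 14 18 13 5 10 16)(3 6 8))^3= (2 13 16 18 10 14 5)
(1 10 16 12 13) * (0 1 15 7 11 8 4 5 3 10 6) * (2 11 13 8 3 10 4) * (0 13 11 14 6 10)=(0 1 10 16 12 8 2 14 6 13 15 7 11 3 4 5)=[1, 10, 14, 4, 5, 0, 13, 11, 2, 9, 16, 3, 8, 15, 6, 7, 12]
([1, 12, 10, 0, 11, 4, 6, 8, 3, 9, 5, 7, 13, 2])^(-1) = [3, 0, 13, 8, 5, 10, 6, 11, 7, 9, 2, 4, 1, 12]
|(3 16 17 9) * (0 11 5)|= |(0 11 5)(3 16 17 9)|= 12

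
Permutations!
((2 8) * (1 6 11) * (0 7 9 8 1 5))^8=((0 7 9 8 2 1 6 11 5))^8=(0 5 11 6 1 2 8 9 7)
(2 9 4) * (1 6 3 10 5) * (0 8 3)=(0 8 3 10 5 1 6)(2 9 4)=[8, 6, 9, 10, 2, 1, 0, 7, 3, 4, 5]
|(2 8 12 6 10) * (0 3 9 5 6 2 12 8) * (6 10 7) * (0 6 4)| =|(0 3 9 5 10 12 2 6 7 4)| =10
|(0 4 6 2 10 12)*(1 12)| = 7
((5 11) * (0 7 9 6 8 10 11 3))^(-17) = ((0 7 9 6 8 10 11 5 3))^(-17) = (0 7 9 6 8 10 11 5 3)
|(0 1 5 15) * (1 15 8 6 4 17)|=|(0 15)(1 5 8 6 4 17)|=6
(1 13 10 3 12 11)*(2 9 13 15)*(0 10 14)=(0 10 3 12 11 1 15 2 9 13 14)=[10, 15, 9, 12, 4, 5, 6, 7, 8, 13, 3, 1, 11, 14, 0, 2]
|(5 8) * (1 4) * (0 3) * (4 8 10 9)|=6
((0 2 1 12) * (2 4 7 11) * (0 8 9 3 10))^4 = ((0 4 7 11 2 1 12 8 9 3 10))^4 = (0 2 9 4 1 3 7 12 10 11 8)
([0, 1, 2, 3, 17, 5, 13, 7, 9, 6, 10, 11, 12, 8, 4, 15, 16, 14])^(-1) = [0, 1, 2, 3, 14, 5, 9, 7, 13, 8, 10, 11, 12, 6, 17, 15, 16, 4]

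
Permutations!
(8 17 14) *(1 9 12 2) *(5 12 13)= [0, 9, 1, 3, 4, 12, 6, 7, 17, 13, 10, 11, 2, 5, 8, 15, 16, 14]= (1 9 13 5 12 2)(8 17 14)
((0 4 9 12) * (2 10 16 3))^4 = ((0 4 9 12)(2 10 16 3))^4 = (16)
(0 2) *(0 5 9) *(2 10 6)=(0 10 6 2 5 9)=[10, 1, 5, 3, 4, 9, 2, 7, 8, 0, 6]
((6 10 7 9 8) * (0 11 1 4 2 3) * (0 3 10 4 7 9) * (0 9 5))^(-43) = ((0 11 1 7 9 8 6 4 2 10 5))^(-43) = (0 11 1 7 9 8 6 4 2 10 5)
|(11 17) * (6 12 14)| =|(6 12 14)(11 17)| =6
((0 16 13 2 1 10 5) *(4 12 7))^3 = (0 2 5 13 10 16 1)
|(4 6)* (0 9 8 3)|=4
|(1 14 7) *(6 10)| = |(1 14 7)(6 10)| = 6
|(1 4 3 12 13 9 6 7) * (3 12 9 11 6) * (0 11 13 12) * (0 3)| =|(13)(0 11 6 7 1 4 3 9)| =8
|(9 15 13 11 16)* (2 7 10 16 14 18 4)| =|(2 7 10 16 9 15 13 11 14 18 4)| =11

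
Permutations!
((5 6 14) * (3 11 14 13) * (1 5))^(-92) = ((1 5 6 13 3 11 14))^(-92) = (1 14 11 3 13 6 5)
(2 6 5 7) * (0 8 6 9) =[8, 1, 9, 3, 4, 7, 5, 2, 6, 0] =(0 8 6 5 7 2 9)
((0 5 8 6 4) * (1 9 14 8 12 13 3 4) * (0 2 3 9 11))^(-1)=((0 5 12 13 9 14 8 6 1 11)(2 3 4))^(-1)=(0 11 1 6 8 14 9 13 12 5)(2 4 3)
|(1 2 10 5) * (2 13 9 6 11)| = |(1 13 9 6 11 2 10 5)| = 8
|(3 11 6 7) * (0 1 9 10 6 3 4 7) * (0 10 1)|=|(1 9)(3 11)(4 7)(6 10)|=2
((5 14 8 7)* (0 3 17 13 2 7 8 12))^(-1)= ((0 3 17 13 2 7 5 14 12))^(-1)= (0 12 14 5 7 2 13 17 3)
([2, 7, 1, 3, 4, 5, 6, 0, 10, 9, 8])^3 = (0 7 1 2)(8 10)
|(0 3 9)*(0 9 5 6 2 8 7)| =7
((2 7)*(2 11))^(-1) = (2 11 7)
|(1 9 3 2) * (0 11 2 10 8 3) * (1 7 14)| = 21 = |(0 11 2 7 14 1 9)(3 10 8)|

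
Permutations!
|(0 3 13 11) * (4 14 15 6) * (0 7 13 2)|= 12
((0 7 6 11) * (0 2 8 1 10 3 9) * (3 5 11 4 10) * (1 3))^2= (0 6 10 11 8 9 7 4 5 2 3)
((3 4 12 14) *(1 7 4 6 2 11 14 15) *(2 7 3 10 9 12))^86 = (1 6 4 11 10 12)(2 14 9 15 3 7)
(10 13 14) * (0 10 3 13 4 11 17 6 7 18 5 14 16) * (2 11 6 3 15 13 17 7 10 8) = (0 8 2 11 7 18 5 14 15 13 16)(3 17)(4 6 10) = [8, 1, 11, 17, 6, 14, 10, 18, 2, 9, 4, 7, 12, 16, 15, 13, 0, 3, 5]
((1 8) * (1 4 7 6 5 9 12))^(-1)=(1 12 9 5 6 7 4 8)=((1 8 4 7 6 5 9 12))^(-1)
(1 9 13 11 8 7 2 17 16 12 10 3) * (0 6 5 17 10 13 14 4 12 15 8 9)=[6, 0, 10, 1, 12, 17, 5, 2, 7, 14, 3, 9, 13, 11, 4, 8, 15, 16]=(0 6 5 17 16 15 8 7 2 10 3 1)(4 12 13 11 9 14)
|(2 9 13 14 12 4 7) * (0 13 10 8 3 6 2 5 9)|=|(0 13 14 12 4 7 5 9 10 8 3 6 2)|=13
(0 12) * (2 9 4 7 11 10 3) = (0 12)(2 9 4 7 11 10 3) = [12, 1, 9, 2, 7, 5, 6, 11, 8, 4, 3, 10, 0]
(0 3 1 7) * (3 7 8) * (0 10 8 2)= [7, 2, 0, 1, 4, 5, 6, 10, 3, 9, 8]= (0 7 10 8 3 1 2)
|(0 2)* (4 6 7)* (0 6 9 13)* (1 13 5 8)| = |(0 2 6 7 4 9 5 8 1 13)| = 10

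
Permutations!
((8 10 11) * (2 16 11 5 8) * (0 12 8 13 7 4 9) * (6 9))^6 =((0 12 8 10 5 13 7 4 6 9)(2 16 11))^6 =(16)(0 7 8 6 5)(4 10 9 13 12)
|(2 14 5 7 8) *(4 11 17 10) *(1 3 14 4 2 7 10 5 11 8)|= 11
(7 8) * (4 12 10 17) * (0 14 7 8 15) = (0 14 7 15)(4 12 10 17) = [14, 1, 2, 3, 12, 5, 6, 15, 8, 9, 17, 11, 10, 13, 7, 0, 16, 4]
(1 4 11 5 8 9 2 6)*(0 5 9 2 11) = (0 5 8 2 6 1 4)(9 11) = [5, 4, 6, 3, 0, 8, 1, 7, 2, 11, 10, 9]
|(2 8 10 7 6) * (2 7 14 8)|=|(6 7)(8 10 14)|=6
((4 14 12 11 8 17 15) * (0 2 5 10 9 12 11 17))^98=(0 5 9 17 4 11)(2 10 12 15 14 8)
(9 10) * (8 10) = (8 10 9) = [0, 1, 2, 3, 4, 5, 6, 7, 10, 8, 9]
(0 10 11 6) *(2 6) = (0 10 11 2 6) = [10, 1, 6, 3, 4, 5, 0, 7, 8, 9, 11, 2]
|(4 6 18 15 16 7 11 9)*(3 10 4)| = |(3 10 4 6 18 15 16 7 11 9)| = 10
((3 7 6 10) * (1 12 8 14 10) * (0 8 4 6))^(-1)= ((0 8 14 10 3 7)(1 12 4 6))^(-1)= (0 7 3 10 14 8)(1 6 4 12)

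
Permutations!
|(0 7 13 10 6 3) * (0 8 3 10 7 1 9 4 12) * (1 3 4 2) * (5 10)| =30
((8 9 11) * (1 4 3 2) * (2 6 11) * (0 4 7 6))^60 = (1 8 7 9 6 2 11)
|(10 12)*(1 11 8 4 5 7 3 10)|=9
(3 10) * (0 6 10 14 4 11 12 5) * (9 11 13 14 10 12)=(0 6 12 5)(3 10)(4 13 14)(9 11)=[6, 1, 2, 10, 13, 0, 12, 7, 8, 11, 3, 9, 5, 14, 4]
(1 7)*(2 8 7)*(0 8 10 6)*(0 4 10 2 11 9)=(0 8 7 1 11 9)(4 10 6)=[8, 11, 2, 3, 10, 5, 4, 1, 7, 0, 6, 9]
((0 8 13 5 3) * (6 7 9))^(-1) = ((0 8 13 5 3)(6 7 9))^(-1) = (0 3 5 13 8)(6 9 7)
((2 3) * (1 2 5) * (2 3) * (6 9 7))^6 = (9)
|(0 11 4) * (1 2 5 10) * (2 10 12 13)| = |(0 11 4)(1 10)(2 5 12 13)| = 12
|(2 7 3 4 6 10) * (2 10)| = |(10)(2 7 3 4 6)| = 5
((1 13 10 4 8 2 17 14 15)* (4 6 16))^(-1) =((1 13 10 6 16 4 8 2 17 14 15))^(-1) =(1 15 14 17 2 8 4 16 6 10 13)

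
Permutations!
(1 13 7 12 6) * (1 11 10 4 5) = (1 13 7 12 6 11 10 4 5) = [0, 13, 2, 3, 5, 1, 11, 12, 8, 9, 4, 10, 6, 7]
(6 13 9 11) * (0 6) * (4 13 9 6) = [4, 1, 2, 3, 13, 5, 9, 7, 8, 11, 10, 0, 12, 6] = (0 4 13 6 9 11)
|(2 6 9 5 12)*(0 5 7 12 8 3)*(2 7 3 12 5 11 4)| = |(0 11 4 2 6 9 3)(5 8 12 7)| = 28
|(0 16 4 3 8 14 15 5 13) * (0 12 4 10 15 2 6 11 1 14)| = |(0 16 10 15 5 13 12 4 3 8)(1 14 2 6 11)| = 10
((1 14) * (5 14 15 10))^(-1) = (1 14 5 10 15)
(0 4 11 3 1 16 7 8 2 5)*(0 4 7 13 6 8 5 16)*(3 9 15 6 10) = (0 7 5 4 11 9 15 6 8 2 16 13 10 3 1) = [7, 0, 16, 1, 11, 4, 8, 5, 2, 15, 3, 9, 12, 10, 14, 6, 13]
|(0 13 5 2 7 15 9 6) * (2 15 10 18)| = 12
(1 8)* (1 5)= (1 8 5)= [0, 8, 2, 3, 4, 1, 6, 7, 5]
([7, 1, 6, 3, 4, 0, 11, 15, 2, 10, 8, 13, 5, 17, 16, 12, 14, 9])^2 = [15, 1, 11, 3, 4, 7, 13, 12, 6, 8, 2, 17, 0, 9, 14, 5, 16, 10]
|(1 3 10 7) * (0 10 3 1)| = |(0 10 7)| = 3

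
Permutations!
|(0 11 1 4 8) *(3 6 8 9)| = |(0 11 1 4 9 3 6 8)| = 8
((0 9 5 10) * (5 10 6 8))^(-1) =((0 9 10)(5 6 8))^(-1) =(0 10 9)(5 8 6)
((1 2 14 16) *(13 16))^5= (16)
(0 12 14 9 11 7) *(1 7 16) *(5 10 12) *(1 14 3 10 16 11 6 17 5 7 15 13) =[7, 15, 2, 10, 4, 16, 17, 0, 8, 6, 12, 11, 3, 1, 9, 13, 14, 5] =(0 7)(1 15 13)(3 10 12)(5 16 14 9 6 17)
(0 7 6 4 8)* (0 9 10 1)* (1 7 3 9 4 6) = (0 3 9 10 7 1)(4 8) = [3, 0, 2, 9, 8, 5, 6, 1, 4, 10, 7]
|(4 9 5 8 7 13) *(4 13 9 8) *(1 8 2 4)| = |(13)(1 8 7 9 5)(2 4)| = 10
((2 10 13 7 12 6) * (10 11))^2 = (2 10 7 6 11 13 12)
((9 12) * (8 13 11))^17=((8 13 11)(9 12))^17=(8 11 13)(9 12)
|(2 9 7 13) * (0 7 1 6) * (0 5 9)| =4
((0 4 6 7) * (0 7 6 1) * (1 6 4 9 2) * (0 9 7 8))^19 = ((0 7 8)(1 9 2)(4 6))^19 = (0 7 8)(1 9 2)(4 6)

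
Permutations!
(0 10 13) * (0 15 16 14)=(0 10 13 15 16 14)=[10, 1, 2, 3, 4, 5, 6, 7, 8, 9, 13, 11, 12, 15, 0, 16, 14]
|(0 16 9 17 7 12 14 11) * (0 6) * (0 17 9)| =|(0 16)(6 17 7 12 14 11)| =6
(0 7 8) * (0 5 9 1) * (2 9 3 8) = [7, 0, 9, 8, 4, 3, 6, 2, 5, 1] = (0 7 2 9 1)(3 8 5)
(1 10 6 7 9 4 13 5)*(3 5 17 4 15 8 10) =(1 3 5)(4 13 17)(6 7 9 15 8 10) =[0, 3, 2, 5, 13, 1, 7, 9, 10, 15, 6, 11, 12, 17, 14, 8, 16, 4]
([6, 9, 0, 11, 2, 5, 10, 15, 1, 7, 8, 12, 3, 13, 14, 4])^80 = [0, 1, 2, 12, 4, 5, 6, 7, 8, 9, 10, 3, 11, 13, 14, 15]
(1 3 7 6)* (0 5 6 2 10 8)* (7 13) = (0 5 6 1 3 13 7 2 10 8) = [5, 3, 10, 13, 4, 6, 1, 2, 0, 9, 8, 11, 12, 7]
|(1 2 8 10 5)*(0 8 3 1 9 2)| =8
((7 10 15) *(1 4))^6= ((1 4)(7 10 15))^6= (15)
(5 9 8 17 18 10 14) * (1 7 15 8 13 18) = (1 7 15 8 17)(5 9 13 18 10 14) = [0, 7, 2, 3, 4, 9, 6, 15, 17, 13, 14, 11, 12, 18, 5, 8, 16, 1, 10]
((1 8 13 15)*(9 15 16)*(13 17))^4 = ((1 8 17 13 16 9 15))^4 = (1 16 8 9 17 15 13)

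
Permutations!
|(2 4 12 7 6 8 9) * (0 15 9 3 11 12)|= 30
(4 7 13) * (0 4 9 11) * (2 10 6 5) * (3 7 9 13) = [4, 1, 10, 7, 9, 2, 5, 3, 8, 11, 6, 0, 12, 13] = (13)(0 4 9 11)(2 10 6 5)(3 7)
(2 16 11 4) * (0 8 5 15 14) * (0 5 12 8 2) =[2, 1, 16, 3, 0, 15, 6, 7, 12, 9, 10, 4, 8, 13, 5, 14, 11] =(0 2 16 11 4)(5 15 14)(8 12)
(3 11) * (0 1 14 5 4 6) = (0 1 14 5 4 6)(3 11) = [1, 14, 2, 11, 6, 4, 0, 7, 8, 9, 10, 3, 12, 13, 5]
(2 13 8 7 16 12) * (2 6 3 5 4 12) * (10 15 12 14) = (2 13 8 7 16)(3 5 4 14 10 15 12 6) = [0, 1, 13, 5, 14, 4, 3, 16, 7, 9, 15, 11, 6, 8, 10, 12, 2]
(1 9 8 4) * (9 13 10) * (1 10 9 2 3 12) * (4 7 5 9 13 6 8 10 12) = (13)(1 6 8 7 5 9 10 2 3 4 12) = [0, 6, 3, 4, 12, 9, 8, 5, 7, 10, 2, 11, 1, 13]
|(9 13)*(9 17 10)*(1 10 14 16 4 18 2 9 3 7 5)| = 40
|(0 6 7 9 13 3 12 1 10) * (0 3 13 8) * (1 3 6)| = 14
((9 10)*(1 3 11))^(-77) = (1 3 11)(9 10)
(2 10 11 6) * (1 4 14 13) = (1 4 14 13)(2 10 11 6) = [0, 4, 10, 3, 14, 5, 2, 7, 8, 9, 11, 6, 12, 1, 13]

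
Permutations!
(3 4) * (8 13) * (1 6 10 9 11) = [0, 6, 2, 4, 3, 5, 10, 7, 13, 11, 9, 1, 12, 8] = (1 6 10 9 11)(3 4)(8 13)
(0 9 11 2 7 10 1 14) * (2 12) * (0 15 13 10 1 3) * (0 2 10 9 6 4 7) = (0 6 4 7 1 14 15 13 9 11 12 10 3 2) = [6, 14, 0, 2, 7, 5, 4, 1, 8, 11, 3, 12, 10, 9, 15, 13]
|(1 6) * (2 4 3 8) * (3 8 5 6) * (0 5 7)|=6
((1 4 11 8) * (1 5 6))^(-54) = (11)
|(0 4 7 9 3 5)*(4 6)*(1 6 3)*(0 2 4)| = 9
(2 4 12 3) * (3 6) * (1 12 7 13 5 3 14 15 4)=(1 12 6 14 15 4 7 13 5 3 2)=[0, 12, 1, 2, 7, 3, 14, 13, 8, 9, 10, 11, 6, 5, 15, 4]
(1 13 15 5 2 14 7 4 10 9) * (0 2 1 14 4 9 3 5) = [2, 13, 4, 5, 10, 1, 6, 9, 8, 14, 3, 11, 12, 15, 7, 0] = (0 2 4 10 3 5 1 13 15)(7 9 14)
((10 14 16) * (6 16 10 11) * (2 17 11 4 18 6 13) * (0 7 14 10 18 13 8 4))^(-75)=(0 18)(2 8)(4 17)(6 7)(11 13)(14 16)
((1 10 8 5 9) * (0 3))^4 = (1 9 5 8 10)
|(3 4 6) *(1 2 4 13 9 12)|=8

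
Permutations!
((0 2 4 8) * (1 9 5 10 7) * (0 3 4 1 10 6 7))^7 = (0 10 7 6 5 9 1 2)(3 4 8)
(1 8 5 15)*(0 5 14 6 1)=(0 5 15)(1 8 14 6)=[5, 8, 2, 3, 4, 15, 1, 7, 14, 9, 10, 11, 12, 13, 6, 0]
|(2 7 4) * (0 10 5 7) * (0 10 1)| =10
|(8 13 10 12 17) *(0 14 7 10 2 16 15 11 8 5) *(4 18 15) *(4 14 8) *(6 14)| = |(0 8 13 2 16 6 14 7 10 12 17 5)(4 18 15 11)| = 12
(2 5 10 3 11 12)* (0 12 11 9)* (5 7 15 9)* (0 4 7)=[12, 1, 0, 5, 7, 10, 6, 15, 8, 4, 3, 11, 2, 13, 14, 9]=(0 12 2)(3 5 10)(4 7 15 9)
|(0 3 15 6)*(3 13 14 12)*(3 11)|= 8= |(0 13 14 12 11 3 15 6)|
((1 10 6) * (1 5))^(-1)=(1 5 6 10)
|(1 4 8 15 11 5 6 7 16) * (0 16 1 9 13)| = |(0 16 9 13)(1 4 8 15 11 5 6 7)| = 8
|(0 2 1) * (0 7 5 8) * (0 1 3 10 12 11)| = |(0 2 3 10 12 11)(1 7 5 8)| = 12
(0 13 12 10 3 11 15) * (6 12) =(0 13 6 12 10 3 11 15) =[13, 1, 2, 11, 4, 5, 12, 7, 8, 9, 3, 15, 10, 6, 14, 0]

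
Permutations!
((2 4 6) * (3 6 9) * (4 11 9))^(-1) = ((2 11 9 3 6))^(-1) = (2 6 3 9 11)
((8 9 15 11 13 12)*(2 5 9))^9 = ((2 5 9 15 11 13 12 8))^9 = (2 5 9 15 11 13 12 8)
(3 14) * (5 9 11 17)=[0, 1, 2, 14, 4, 9, 6, 7, 8, 11, 10, 17, 12, 13, 3, 15, 16, 5]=(3 14)(5 9 11 17)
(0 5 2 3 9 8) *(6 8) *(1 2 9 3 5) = (0 1 2 5 9 6 8) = [1, 2, 5, 3, 4, 9, 8, 7, 0, 6]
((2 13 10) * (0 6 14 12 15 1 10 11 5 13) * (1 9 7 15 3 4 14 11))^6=(15)(0 10 13 11)(1 5 6 2)(3 14)(4 12)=((0 6 11 5 13 1 10 2)(3 4 14 12)(7 15 9))^6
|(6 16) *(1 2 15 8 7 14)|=|(1 2 15 8 7 14)(6 16)|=6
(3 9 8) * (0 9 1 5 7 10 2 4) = (0 9 8 3 1 5 7 10 2 4) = [9, 5, 4, 1, 0, 7, 6, 10, 3, 8, 2]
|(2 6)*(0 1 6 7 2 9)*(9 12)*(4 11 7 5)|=|(0 1 6 12 9)(2 5 4 11 7)|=5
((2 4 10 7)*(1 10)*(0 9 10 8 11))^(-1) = ((0 9 10 7 2 4 1 8 11))^(-1) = (0 11 8 1 4 2 7 10 9)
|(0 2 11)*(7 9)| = |(0 2 11)(7 9)| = 6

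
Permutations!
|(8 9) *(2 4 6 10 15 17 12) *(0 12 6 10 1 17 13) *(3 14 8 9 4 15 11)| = |(0 12 2 15 13)(1 17 6)(3 14 8 4 10 11)| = 30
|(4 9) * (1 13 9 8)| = 5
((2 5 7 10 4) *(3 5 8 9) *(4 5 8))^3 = (10)(2 4)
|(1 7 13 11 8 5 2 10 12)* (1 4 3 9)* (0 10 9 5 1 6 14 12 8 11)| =24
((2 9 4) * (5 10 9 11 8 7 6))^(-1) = ((2 11 8 7 6 5 10 9 4))^(-1) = (2 4 9 10 5 6 7 8 11)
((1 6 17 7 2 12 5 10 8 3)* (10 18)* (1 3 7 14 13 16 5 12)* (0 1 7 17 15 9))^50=((0 1 6 15 9)(2 7)(5 18 10 8 17 14 13 16))^50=(5 10 17 13)(8 14 16 18)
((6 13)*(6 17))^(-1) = ((6 13 17))^(-1) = (6 17 13)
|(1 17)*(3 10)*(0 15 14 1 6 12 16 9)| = 18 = |(0 15 14 1 17 6 12 16 9)(3 10)|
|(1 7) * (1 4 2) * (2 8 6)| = |(1 7 4 8 6 2)| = 6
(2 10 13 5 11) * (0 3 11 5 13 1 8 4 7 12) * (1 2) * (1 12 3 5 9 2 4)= [5, 8, 10, 11, 7, 9, 6, 3, 1, 2, 4, 12, 0, 13]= (13)(0 5 9 2 10 4 7 3 11 12)(1 8)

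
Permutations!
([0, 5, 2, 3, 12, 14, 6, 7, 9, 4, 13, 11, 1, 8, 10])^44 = (1 12 4 9 8 13 10 14 5)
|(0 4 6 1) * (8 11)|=4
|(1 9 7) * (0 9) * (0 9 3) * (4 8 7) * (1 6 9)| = 10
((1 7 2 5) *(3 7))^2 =(1 7 5 3 2)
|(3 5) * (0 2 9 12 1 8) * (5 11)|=|(0 2 9 12 1 8)(3 11 5)|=6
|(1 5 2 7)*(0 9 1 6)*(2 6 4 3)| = 20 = |(0 9 1 5 6)(2 7 4 3)|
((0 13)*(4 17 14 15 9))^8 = ((0 13)(4 17 14 15 9))^8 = (4 15 17 9 14)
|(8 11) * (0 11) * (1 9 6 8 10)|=|(0 11 10 1 9 6 8)|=7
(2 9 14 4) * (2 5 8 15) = (2 9 14 4 5 8 15) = [0, 1, 9, 3, 5, 8, 6, 7, 15, 14, 10, 11, 12, 13, 4, 2]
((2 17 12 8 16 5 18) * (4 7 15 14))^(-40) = ((2 17 12 8 16 5 18)(4 7 15 14))^(-40) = (2 12 16 18 17 8 5)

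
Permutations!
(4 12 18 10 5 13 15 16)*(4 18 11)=[0, 1, 2, 3, 12, 13, 6, 7, 8, 9, 5, 4, 11, 15, 14, 16, 18, 17, 10]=(4 12 11)(5 13 15 16 18 10)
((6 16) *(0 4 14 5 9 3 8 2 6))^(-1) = ((0 4 14 5 9 3 8 2 6 16))^(-1) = (0 16 6 2 8 3 9 5 14 4)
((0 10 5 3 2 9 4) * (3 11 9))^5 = (0 4 9 11 5 10)(2 3)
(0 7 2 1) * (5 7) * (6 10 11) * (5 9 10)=(0 9 10 11 6 5 7 2 1)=[9, 0, 1, 3, 4, 7, 5, 2, 8, 10, 11, 6]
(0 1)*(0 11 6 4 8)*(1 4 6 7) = [4, 11, 2, 3, 8, 5, 6, 1, 0, 9, 10, 7] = (0 4 8)(1 11 7)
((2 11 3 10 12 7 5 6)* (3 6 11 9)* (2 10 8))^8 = (5 6 12)(7 11 10)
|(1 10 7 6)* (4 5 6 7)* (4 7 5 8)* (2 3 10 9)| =8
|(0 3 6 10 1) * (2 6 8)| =|(0 3 8 2 6 10 1)| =7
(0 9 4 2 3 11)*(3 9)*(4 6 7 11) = (0 3 4 2 9 6 7 11) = [3, 1, 9, 4, 2, 5, 7, 11, 8, 6, 10, 0]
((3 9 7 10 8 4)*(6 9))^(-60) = ((3 6 9 7 10 8 4))^(-60) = (3 7 4 9 8 6 10)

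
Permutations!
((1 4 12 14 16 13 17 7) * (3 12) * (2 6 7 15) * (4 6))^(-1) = ((1 6 7)(2 4 3 12 14 16 13 17 15))^(-1) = (1 7 6)(2 15 17 13 16 14 12 3 4)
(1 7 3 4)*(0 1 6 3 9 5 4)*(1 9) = [9, 7, 2, 0, 6, 4, 3, 1, 8, 5] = (0 9 5 4 6 3)(1 7)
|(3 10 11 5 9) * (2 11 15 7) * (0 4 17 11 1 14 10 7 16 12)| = 15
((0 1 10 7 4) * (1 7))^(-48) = (10)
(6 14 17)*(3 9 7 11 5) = [0, 1, 2, 9, 4, 3, 14, 11, 8, 7, 10, 5, 12, 13, 17, 15, 16, 6] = (3 9 7 11 5)(6 14 17)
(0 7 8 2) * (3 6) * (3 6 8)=[7, 1, 0, 8, 4, 5, 6, 3, 2]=(0 7 3 8 2)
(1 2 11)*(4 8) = (1 2 11)(4 8) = [0, 2, 11, 3, 8, 5, 6, 7, 4, 9, 10, 1]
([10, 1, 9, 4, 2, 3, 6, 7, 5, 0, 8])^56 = [0, 1, 2, 3, 4, 5, 6, 7, 8, 9, 10]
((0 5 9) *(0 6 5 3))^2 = (5 6 9)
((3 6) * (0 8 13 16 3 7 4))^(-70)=(0 13 3 7)(4 8 16 6)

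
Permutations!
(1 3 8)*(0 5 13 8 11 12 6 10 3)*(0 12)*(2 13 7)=(0 5 7 2 13 8 1 12 6 10 3 11)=[5, 12, 13, 11, 4, 7, 10, 2, 1, 9, 3, 0, 6, 8]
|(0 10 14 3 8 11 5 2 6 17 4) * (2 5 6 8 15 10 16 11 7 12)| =12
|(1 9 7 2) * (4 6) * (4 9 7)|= 3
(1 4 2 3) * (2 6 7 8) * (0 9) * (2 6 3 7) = (0 9)(1 4 3)(2 7 8 6) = [9, 4, 7, 1, 3, 5, 2, 8, 6, 0]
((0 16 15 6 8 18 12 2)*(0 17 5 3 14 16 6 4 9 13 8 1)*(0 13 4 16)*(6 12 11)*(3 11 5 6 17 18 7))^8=(0 1 2 8 5 3 17)(6 12 13 18 7 11 14)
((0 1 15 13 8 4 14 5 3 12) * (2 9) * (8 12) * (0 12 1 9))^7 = (0 9 2)(1 15 13)(3 4 5 8 14)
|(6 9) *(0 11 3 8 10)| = |(0 11 3 8 10)(6 9)| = 10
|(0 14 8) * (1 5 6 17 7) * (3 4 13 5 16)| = |(0 14 8)(1 16 3 4 13 5 6 17 7)| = 9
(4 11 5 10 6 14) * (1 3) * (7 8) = (1 3)(4 11 5 10 6 14)(7 8) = [0, 3, 2, 1, 11, 10, 14, 8, 7, 9, 6, 5, 12, 13, 4]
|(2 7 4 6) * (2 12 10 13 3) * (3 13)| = |(13)(2 7 4 6 12 10 3)| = 7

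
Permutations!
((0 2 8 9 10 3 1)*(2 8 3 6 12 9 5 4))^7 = (6 10 9 12)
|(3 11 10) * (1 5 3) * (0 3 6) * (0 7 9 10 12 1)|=10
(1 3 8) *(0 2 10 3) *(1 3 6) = (0 2 10 6 1)(3 8) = [2, 0, 10, 8, 4, 5, 1, 7, 3, 9, 6]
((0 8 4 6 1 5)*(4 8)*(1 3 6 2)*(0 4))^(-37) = ((8)(1 5 4 2)(3 6))^(-37) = (8)(1 2 4 5)(3 6)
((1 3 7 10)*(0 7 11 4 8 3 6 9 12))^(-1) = (0 12 9 6 1 10 7)(3 8 4 11)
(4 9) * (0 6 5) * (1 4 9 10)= (0 6 5)(1 4 10)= [6, 4, 2, 3, 10, 0, 5, 7, 8, 9, 1]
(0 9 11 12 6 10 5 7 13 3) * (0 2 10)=(0 9 11 12 6)(2 10 5 7 13 3)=[9, 1, 10, 2, 4, 7, 0, 13, 8, 11, 5, 12, 6, 3]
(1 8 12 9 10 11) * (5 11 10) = (1 8 12 9 5 11) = [0, 8, 2, 3, 4, 11, 6, 7, 12, 5, 10, 1, 9]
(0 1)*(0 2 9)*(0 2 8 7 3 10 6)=(0 1 8 7 3 10 6)(2 9)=[1, 8, 9, 10, 4, 5, 0, 3, 7, 2, 6]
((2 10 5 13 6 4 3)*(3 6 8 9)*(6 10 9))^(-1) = ((2 9 3)(4 10 5 13 8 6))^(-1) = (2 3 9)(4 6 8 13 5 10)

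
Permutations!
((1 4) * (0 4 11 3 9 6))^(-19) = (0 1 3 6 4 11 9)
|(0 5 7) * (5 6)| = 4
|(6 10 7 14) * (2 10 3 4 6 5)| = 15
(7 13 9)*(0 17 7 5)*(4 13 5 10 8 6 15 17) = (0 4 13 9 10 8 6 15 17 7 5) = [4, 1, 2, 3, 13, 0, 15, 5, 6, 10, 8, 11, 12, 9, 14, 17, 16, 7]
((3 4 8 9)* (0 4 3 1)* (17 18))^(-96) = ((0 4 8 9 1)(17 18))^(-96) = (18)(0 1 9 8 4)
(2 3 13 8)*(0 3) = (0 3 13 8 2) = [3, 1, 0, 13, 4, 5, 6, 7, 2, 9, 10, 11, 12, 8]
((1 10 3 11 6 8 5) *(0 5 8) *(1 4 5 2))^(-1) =((0 2 1 10 3 11 6)(4 5))^(-1) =(0 6 11 3 10 1 2)(4 5)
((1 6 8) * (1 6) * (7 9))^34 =(9)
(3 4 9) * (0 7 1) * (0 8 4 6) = (0 7 1 8 4 9 3 6) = [7, 8, 2, 6, 9, 5, 0, 1, 4, 3]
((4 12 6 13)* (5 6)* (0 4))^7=((0 4 12 5 6 13))^7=(0 4 12 5 6 13)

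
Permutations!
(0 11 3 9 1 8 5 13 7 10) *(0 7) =(0 11 3 9 1 8 5 13)(7 10) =[11, 8, 2, 9, 4, 13, 6, 10, 5, 1, 7, 3, 12, 0]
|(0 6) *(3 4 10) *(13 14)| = 6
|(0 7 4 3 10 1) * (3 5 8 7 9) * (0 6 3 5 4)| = |(0 9 5 8 7)(1 6 3 10)| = 20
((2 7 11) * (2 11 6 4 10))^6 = ((11)(2 7 6 4 10))^6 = (11)(2 7 6 4 10)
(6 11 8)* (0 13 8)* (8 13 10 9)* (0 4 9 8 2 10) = (13)(2 10 8 6 11 4 9) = [0, 1, 10, 3, 9, 5, 11, 7, 6, 2, 8, 4, 12, 13]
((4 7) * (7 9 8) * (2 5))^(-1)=((2 5)(4 9 8 7))^(-1)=(2 5)(4 7 8 9)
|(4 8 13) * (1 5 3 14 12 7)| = |(1 5 3 14 12 7)(4 8 13)| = 6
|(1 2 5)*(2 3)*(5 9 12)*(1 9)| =3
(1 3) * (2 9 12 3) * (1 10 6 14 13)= [0, 2, 9, 10, 4, 5, 14, 7, 8, 12, 6, 11, 3, 1, 13]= (1 2 9 12 3 10 6 14 13)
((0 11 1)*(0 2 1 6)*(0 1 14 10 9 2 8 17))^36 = (17)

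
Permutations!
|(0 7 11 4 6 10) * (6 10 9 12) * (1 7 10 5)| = 30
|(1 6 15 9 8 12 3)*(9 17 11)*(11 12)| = 6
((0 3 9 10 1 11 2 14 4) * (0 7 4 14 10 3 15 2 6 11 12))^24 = (15)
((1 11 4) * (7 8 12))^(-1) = (1 4 11)(7 12 8)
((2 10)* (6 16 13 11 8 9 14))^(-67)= ((2 10)(6 16 13 11 8 9 14))^(-67)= (2 10)(6 11 14 13 9 16 8)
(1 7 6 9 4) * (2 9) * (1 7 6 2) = (1 6)(2 9 4 7) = [0, 6, 9, 3, 7, 5, 1, 2, 8, 4]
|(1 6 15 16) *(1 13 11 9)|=|(1 6 15 16 13 11 9)|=7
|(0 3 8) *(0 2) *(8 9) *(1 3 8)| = 3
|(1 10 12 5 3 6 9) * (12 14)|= 8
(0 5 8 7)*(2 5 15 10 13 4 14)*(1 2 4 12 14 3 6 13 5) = [15, 2, 1, 6, 3, 8, 13, 0, 7, 9, 5, 11, 14, 12, 4, 10] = (0 15 10 5 8 7)(1 2)(3 6 13 12 14 4)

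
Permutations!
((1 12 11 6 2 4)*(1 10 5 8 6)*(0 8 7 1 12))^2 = (12)(0 6 4 5 1 8 2 10 7)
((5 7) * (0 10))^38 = ((0 10)(5 7))^38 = (10)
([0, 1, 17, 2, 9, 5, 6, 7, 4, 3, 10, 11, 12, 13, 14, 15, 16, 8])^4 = (2 9 8)(3 4 17)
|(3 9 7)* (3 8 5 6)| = 6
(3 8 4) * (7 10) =(3 8 4)(7 10) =[0, 1, 2, 8, 3, 5, 6, 10, 4, 9, 7]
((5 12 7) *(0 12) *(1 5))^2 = (0 7 5 12 1)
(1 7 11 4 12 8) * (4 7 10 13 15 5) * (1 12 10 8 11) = (1 8 12 11 7)(4 10 13 15 5) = [0, 8, 2, 3, 10, 4, 6, 1, 12, 9, 13, 7, 11, 15, 14, 5]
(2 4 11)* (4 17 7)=(2 17 7 4 11)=[0, 1, 17, 3, 11, 5, 6, 4, 8, 9, 10, 2, 12, 13, 14, 15, 16, 7]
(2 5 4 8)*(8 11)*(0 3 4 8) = (0 3 4 11)(2 5 8) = [3, 1, 5, 4, 11, 8, 6, 7, 2, 9, 10, 0]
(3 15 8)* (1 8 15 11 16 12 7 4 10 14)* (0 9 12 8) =[9, 0, 2, 11, 10, 5, 6, 4, 3, 12, 14, 16, 7, 13, 1, 15, 8] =(0 9 12 7 4 10 14 1)(3 11 16 8)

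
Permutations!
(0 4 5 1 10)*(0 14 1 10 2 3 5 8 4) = (1 2 3 5 10 14)(4 8) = [0, 2, 3, 5, 8, 10, 6, 7, 4, 9, 14, 11, 12, 13, 1]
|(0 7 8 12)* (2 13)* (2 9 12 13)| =|(0 7 8 13 9 12)| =6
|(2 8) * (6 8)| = |(2 6 8)| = 3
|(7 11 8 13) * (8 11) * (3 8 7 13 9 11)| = 4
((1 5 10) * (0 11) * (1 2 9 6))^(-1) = (0 11)(1 6 9 2 10 5)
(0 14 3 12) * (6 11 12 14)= (0 6 11 12)(3 14)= [6, 1, 2, 14, 4, 5, 11, 7, 8, 9, 10, 12, 0, 13, 3]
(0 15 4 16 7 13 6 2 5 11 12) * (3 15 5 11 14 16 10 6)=(0 5 14 16 7 13 3 15 4 10 6 2 11 12)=[5, 1, 11, 15, 10, 14, 2, 13, 8, 9, 6, 12, 0, 3, 16, 4, 7]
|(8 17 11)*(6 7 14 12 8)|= |(6 7 14 12 8 17 11)|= 7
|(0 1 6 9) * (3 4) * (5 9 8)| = 6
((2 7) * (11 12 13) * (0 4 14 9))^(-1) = ((0 4 14 9)(2 7)(11 12 13))^(-1) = (0 9 14 4)(2 7)(11 13 12)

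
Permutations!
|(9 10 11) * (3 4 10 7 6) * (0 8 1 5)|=28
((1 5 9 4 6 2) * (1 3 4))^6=(9)(2 4)(3 6)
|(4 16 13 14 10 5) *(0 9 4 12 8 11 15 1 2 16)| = 33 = |(0 9 4)(1 2 16 13 14 10 5 12 8 11 15)|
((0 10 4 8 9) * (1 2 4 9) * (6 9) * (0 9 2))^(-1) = (0 1 8 4 2 6 10)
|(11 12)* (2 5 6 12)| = |(2 5 6 12 11)| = 5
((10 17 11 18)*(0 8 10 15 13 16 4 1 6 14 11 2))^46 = ((0 8 10 17 2)(1 6 14 11 18 15 13 16 4))^46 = (0 8 10 17 2)(1 6 14 11 18 15 13 16 4)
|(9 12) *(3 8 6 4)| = 4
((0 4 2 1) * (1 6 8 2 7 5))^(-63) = (8)(0 7 1 4 5)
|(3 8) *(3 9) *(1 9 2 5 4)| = |(1 9 3 8 2 5 4)| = 7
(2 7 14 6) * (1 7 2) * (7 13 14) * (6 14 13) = (14)(1 6) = [0, 6, 2, 3, 4, 5, 1, 7, 8, 9, 10, 11, 12, 13, 14]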